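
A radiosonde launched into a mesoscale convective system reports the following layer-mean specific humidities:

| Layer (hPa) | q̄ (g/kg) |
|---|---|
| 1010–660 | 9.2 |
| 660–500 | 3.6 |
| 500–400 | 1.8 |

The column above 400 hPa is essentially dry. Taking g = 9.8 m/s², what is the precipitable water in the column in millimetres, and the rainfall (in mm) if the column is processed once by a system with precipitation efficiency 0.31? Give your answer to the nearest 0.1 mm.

Precipitable water is the column-integrated vapour mass per unit area: PW = (1/g) Σ q̄ Δp, with q in kg/kg and Δp in Pa (1 kg/m² of water = 1 mm).
Layer 1010–660 hPa: Δp = 350 hPa = 35000 Pa, q̄ = 0.0092 kg/kg → 0.0092 × 35000 / 9.8 = 32.86 mm
Layer 660–500 hPa: Δp = 160 hPa = 16000 Pa, q̄ = 0.0036 kg/kg → 0.0036 × 16000 / 9.8 = 5.88 mm
Layer 500–400 hPa: Δp = 100 hPa = 10000 Pa, q̄ = 0.0018 kg/kg → 0.0018 × 10000 / 9.8 = 1.84 mm
PW = 32.86 + 5.88 + 1.84 = 40.58 ≈ 40.6 mm.
Rainfall = ε × PW = 0.31 × 40.6 = 12.6 mm.

PW ≈ 40.6 mm; rainfall ≈ 12.6 mm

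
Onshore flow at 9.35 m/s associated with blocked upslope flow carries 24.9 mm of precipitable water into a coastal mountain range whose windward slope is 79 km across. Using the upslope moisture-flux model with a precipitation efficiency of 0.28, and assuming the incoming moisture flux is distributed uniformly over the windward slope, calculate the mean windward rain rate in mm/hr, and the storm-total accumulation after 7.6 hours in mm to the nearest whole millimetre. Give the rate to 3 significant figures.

R ≈ 2.97 mm/hr; total ≈ 23 mm

Incoming column moisture flux per unit ridge length: F = V × PW = 9.35 × 24.9 = 232.815 mm·m/s.
Spread over the 79 km slope with efficiency ε = 0.28: R = ε·F/W = 0.28 × 232.815 / 79000 m = 8.252e-04 mm/s.
R = 8.252e-04 × 3600 = 2.97 mm/hr.
Over 7.6 h: total = 2.97 × 7.6 = 22.572 ≈ 23 mm.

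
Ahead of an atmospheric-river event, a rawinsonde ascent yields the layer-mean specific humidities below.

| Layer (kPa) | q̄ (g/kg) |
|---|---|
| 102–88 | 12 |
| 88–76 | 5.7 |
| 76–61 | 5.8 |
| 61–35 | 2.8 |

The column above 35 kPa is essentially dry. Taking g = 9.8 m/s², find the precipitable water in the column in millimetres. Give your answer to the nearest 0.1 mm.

Precipitable water is the column-integrated vapour mass per unit area: PW = (1/g) Σ q̄ Δp, with q in kg/kg and Δp in Pa (1 kg/m² of water = 1 mm).
Layer 102–88 kPa: Δp = 140 hPa = 14000 Pa, q̄ = 0.012 kg/kg → 0.012 × 14000 / 9.8 = 17.14 mm
Layer 88–76 kPa: Δp = 120 hPa = 12000 Pa, q̄ = 0.0057 kg/kg → 0.0057 × 12000 / 9.8 = 6.98 mm
Layer 76–61 kPa: Δp = 150 hPa = 15000 Pa, q̄ = 0.0058 kg/kg → 0.0058 × 15000 / 9.8 = 8.88 mm
Layer 61–35 kPa: Δp = 260 hPa = 26000 Pa, q̄ = 0.0028 kg/kg → 0.0028 × 26000 / 9.8 = 7.43 mm
PW = 17.14 + 6.98 + 8.88 + 7.43 = 40.43 ≈ 40.4 mm.

PW ≈ 40.4 mm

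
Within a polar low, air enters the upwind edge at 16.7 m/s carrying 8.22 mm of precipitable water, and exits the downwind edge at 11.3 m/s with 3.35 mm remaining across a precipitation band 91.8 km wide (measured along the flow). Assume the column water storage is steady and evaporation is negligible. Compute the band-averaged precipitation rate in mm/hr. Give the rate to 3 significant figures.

Column moisture flux per unit crosswind length is F = V × PW.
Inflow: F_in = 16.7 × 8.22 = 137.274 mm·m/s
Outflow: F_out = 11.3 × 3.35 = 37.855 mm·m/s
Steady-state rate R = (F_in − F_out)/L = (137.274 − 37.855) / 91800 m = 1.083e-03 mm/s.
R = 1.083e-03 × 3600 = 3.90 mm/hr.

R ≈ 3.90 mm/hr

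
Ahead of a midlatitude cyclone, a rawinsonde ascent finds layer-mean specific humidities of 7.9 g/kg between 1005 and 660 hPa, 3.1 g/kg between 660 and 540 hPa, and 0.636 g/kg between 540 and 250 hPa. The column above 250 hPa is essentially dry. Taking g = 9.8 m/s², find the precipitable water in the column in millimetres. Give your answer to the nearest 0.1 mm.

PW ≈ 33.5 mm

Precipitable water is the column-integrated vapour mass per unit area: PW = (1/g) Σ q̄ Δp, with q in kg/kg and Δp in Pa (1 kg/m² of water = 1 mm).
Layer 1005–660 hPa: Δp = 345 hPa = 34500 Pa, q̄ = 0.0079 kg/kg → 0.0079 × 34500 / 9.8 = 27.81 mm
Layer 660–540 hPa: Δp = 120 hPa = 12000 Pa, q̄ = 0.0031 kg/kg → 0.0031 × 12000 / 9.8 = 3.80 mm
Layer 540–250 hPa: Δp = 290 hPa = 29000 Pa, q̄ = 0.000636 kg/kg → 0.000636 × 29000 / 9.8 = 1.88 mm
PW = 27.81 + 3.80 + 1.88 = 33.49 ≈ 33.5 mm.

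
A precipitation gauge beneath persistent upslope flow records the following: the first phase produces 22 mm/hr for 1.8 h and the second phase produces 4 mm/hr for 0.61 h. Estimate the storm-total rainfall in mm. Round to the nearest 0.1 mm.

total ≈ 42.0 mm

Total = Σ Rᵢ Δtᵢ = 22 × 1.8 + 4 × 0.61
      = 39.6 + 2.44 = 42.0 mm.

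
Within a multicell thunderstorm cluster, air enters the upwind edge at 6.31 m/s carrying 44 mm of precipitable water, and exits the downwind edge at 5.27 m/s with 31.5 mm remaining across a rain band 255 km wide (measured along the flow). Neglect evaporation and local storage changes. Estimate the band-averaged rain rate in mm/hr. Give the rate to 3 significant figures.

Column moisture flux per unit crosswind length is F = V × PW.
Inflow: F_in = 6.31 × 44 = 277.64 mm·m/s
Outflow: F_out = 5.27 × 31.5 = 166.005 mm·m/s
Steady-state rate R = (F_in − F_out)/L = (277.64 − 166.005) / 255000 m = 4.378e-04 mm/s.
R = 4.378e-04 × 3600 = 1.58 mm/hr.

R ≈ 1.58 mm/hr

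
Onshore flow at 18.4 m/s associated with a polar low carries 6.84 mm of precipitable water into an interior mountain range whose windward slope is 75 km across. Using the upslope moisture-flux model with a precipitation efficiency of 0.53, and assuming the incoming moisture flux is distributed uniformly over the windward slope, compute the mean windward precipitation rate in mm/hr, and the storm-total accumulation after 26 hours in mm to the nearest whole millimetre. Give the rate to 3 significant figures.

R ≈ 3.20 mm/hr; total ≈ 83 mm

Incoming column moisture flux per unit ridge length: F = V × PW = 18.4 × 6.84 = 125.856 mm·m/s.
Spread over the 75 km slope with efficiency ε = 0.53: R = ε·F/W = 0.53 × 125.856 / 75000 m = 8.894e-04 mm/s.
R = 8.894e-04 × 3600 = 3.20 mm/hr.
Over 26 h: total = 3.20 × 26 = 83.2 ≈ 83 mm.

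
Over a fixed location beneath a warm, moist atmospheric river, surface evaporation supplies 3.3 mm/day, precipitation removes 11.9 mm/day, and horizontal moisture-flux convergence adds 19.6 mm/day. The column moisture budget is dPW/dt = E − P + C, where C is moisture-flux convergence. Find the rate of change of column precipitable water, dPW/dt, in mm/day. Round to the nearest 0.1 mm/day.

dPW/dt = E − P + C = 3.3 − 11.9 + (19.6) = 11.0 mm/day.

dPW/dt ≈ 11.0 mm/day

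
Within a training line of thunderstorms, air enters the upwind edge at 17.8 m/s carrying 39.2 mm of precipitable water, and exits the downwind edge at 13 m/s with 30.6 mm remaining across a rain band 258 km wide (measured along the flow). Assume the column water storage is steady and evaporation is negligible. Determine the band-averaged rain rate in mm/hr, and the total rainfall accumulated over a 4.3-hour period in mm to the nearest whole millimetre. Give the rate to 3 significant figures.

R ≈ 4.19 mm/hr; total ≈ 18 mm

Column moisture flux per unit crosswind length is F = V × PW.
Inflow: F_in = 17.8 × 39.2 = 697.76 mm·m/s
Outflow: F_out = 13 × 30.6 = 397.8 mm·m/s
Steady-state rate R = (F_in − F_out)/L = (697.76 − 397.8) / 258000 m = 1.163e-03 mm/s.
R = 1.163e-03 × 3600 = 4.19 mm/hr.
Over 4.3 h: total = 4.19 × 4.3 = 18.017 ≈ 18 mm.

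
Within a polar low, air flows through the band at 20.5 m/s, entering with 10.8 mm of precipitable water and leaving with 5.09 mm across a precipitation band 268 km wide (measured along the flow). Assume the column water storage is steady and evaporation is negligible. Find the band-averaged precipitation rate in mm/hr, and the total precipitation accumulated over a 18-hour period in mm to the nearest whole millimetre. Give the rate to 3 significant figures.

R ≈ 1.57 mm/hr; total ≈ 28 mm

Column moisture flux per unit crosswind length is F = V × PW.
Inflow: F_in = 20.5 × 10.8 = 221.4 mm·m/s
Outflow: F_out = 20.5 × 5.09 = 104.345 mm·m/s
Steady-state rate R = (F_in − F_out)/L = (221.4 − 104.345) / 268000 m = 4.368e-04 mm/s.
R = 4.368e-04 × 3600 = 1.57 mm/hr.
Over 18 h: total = 1.57 × 18 = 28.26 ≈ 28 mm.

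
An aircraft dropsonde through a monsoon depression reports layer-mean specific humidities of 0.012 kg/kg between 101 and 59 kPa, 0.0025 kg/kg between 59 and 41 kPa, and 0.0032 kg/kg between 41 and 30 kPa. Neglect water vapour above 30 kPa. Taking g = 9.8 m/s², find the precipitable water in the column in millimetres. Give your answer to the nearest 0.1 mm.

PW ≈ 59.6 mm

Precipitable water is the column-integrated vapour mass per unit area: PW = (1/g) Σ q̄ Δp, with q in kg/kg and Δp in Pa (1 kg/m² of water = 1 mm).
Layer 101–59 kPa: Δp = 420 hPa = 42000 Pa, q̄ = 0.012 kg/kg → 0.012 × 42000 / 9.8 = 51.43 mm
Layer 59–41 kPa: Δp = 180 hPa = 18000 Pa, q̄ = 0.0025 kg/kg → 0.0025 × 18000 / 9.8 = 4.59 mm
Layer 41–30 kPa: Δp = 110 hPa = 11000 Pa, q̄ = 0.0032 kg/kg → 0.0032 × 11000 / 9.8 = 3.59 mm
PW = 51.43 + 4.59 + 3.59 = 59.61 ≈ 59.6 mm.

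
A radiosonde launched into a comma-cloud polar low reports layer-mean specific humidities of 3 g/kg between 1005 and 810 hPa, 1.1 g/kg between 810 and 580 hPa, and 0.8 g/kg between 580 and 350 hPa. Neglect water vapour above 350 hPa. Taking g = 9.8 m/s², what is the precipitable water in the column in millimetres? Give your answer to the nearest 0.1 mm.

PW ≈ 10.4 mm

Precipitable water is the column-integrated vapour mass per unit area: PW = (1/g) Σ q̄ Δp, with q in kg/kg and Δp in Pa (1 kg/m² of water = 1 mm).
Layer 1005–810 hPa: Δp = 195 hPa = 19500 Pa, q̄ = 0.003 kg/kg → 0.003 × 19500 / 9.8 = 5.97 mm
Layer 810–580 hPa: Δp = 230 hPa = 23000 Pa, q̄ = 0.0011 kg/kg → 0.0011 × 23000 / 9.8 = 2.58 mm
Layer 580–350 hPa: Δp = 230 hPa = 23000 Pa, q̄ = 0.0008 kg/kg → 0.0008 × 23000 / 9.8 = 1.88 mm
PW = 5.97 + 2.58 + 1.88 = 10.43 ≈ 10.4 mm.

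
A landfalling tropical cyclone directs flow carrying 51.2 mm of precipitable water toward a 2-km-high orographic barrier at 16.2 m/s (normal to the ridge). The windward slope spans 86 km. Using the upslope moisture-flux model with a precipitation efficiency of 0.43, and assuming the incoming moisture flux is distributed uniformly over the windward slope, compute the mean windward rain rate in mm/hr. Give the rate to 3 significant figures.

Incoming column moisture flux per unit ridge length: F = V × PW = 16.2 × 51.2 = 829.44 mm·m/s.
Spread over the 86 km slope with efficiency ε = 0.43: R = ε·F/W = 0.43 × 829.44 / 86000 m = 4.147e-03 mm/s.
R = 4.147e-03 × 3600 = 14.9 mm/hr.

R ≈ 14.9 mm/hr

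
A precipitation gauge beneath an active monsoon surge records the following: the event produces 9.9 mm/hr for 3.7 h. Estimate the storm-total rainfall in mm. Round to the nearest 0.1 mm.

Total = Σ Rᵢ Δtᵢ = 9.9 × 3.7
      = 36.63 = 36.6 mm.

total ≈ 36.6 mm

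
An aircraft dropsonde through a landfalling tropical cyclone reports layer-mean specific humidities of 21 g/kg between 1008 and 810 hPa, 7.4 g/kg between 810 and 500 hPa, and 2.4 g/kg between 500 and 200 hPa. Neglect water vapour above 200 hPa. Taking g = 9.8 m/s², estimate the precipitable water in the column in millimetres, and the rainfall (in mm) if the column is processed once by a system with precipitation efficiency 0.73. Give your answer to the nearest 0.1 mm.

Precipitable water is the column-integrated vapour mass per unit area: PW = (1/g) Σ q̄ Δp, with q in kg/kg and Δp in Pa (1 kg/m² of water = 1 mm).
Layer 1008–810 hPa: Δp = 198 hPa = 19800 Pa, q̄ = 0.021 kg/kg → 0.021 × 19800 / 9.8 = 42.43 mm
Layer 810–500 hPa: Δp = 310 hPa = 31000 Pa, q̄ = 0.0074 kg/kg → 0.0074 × 31000 / 9.8 = 23.41 mm
Layer 500–200 hPa: Δp = 300 hPa = 30000 Pa, q̄ = 0.0024 kg/kg → 0.0024 × 30000 / 9.8 = 7.35 mm
PW = 42.43 + 23.41 + 7.35 = 73.19 ≈ 73.2 mm.
Rainfall = ε × PW = 0.73 × 73.2 = 53.4 mm.

PW ≈ 73.2 mm; rainfall ≈ 53.4 mm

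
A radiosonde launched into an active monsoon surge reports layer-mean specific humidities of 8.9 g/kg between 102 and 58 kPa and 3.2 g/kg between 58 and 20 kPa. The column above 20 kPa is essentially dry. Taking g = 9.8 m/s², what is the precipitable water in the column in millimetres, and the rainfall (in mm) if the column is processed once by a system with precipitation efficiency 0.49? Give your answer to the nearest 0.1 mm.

Precipitable water is the column-integrated vapour mass per unit area: PW = (1/g) Σ q̄ Δp, with q in kg/kg and Δp in Pa (1 kg/m² of water = 1 mm).
Layer 102–58 kPa: Δp = 440 hPa = 44000 Pa, q̄ = 0.0089 kg/kg → 0.0089 × 44000 / 9.8 = 39.96 mm
Layer 58–20 kPa: Δp = 380 hPa = 38000 Pa, q̄ = 0.0032 kg/kg → 0.0032 × 38000 / 9.8 = 12.41 mm
PW = 39.96 + 12.41 = 52.37 ≈ 52.4 mm.
Rainfall = ε × PW = 0.49 × 52.4 = 25.7 mm.

PW ≈ 52.4 mm; rainfall ≈ 25.7 mm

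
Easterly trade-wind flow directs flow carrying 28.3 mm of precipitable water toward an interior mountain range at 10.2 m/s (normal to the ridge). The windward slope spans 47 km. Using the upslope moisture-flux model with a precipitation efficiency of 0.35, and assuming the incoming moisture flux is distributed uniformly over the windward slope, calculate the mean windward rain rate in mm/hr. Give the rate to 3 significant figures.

Incoming column moisture flux per unit ridge length: F = V × PW = 10.2 × 28.3 = 288.66 mm·m/s.
Spread over the 47 km slope with efficiency ε = 0.35: R = ε·F/W = 0.35 × 288.66 / 47000 m = 2.150e-03 mm/s.
R = 2.150e-03 × 3600 = 7.74 mm/hr.

R ≈ 7.74 mm/hr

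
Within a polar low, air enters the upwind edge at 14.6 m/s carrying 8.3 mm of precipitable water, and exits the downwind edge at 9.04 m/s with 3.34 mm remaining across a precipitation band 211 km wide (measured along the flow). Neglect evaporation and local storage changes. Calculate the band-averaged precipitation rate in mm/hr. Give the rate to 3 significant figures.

Column moisture flux per unit crosswind length is F = V × PW.
Inflow: F_in = 14.6 × 8.3 = 121.18 mm·m/s
Outflow: F_out = 9.04 × 3.34 = 30.1936 mm·m/s
Steady-state rate R = (F_in − F_out)/L = (121.18 − 30.1936) / 211000 m = 4.312e-04 mm/s.
R = 4.312e-04 × 3600 = 1.55 mm/hr.

R ≈ 1.55 mm/hr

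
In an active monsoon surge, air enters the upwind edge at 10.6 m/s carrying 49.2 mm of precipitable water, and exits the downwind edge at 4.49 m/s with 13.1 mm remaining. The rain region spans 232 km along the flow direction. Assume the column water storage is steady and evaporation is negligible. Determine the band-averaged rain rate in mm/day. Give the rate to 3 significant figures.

Column moisture flux per unit crosswind length is F = V × PW.
Inflow: F_in = 10.6 × 49.2 = 521.52 mm·m/s
Outflow: F_out = 4.49 × 13.1 = 58.819 mm·m/s
Steady-state rate R = (F_in − F_out)/L = (521.52 − 58.819) / 232000 m = 1.994e-03 mm/s.
R = 1.994e-03 × 3600 × 24 = 172 mm/day.

R ≈ 172 mm/day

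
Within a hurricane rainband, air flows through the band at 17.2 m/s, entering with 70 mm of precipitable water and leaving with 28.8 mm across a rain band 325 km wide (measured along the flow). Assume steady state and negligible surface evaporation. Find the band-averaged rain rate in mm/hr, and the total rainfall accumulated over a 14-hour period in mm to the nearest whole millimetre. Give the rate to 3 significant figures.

R ≈ 7.85 mm/hr; total ≈ 110 mm

Column moisture flux per unit crosswind length is F = V × PW.
Inflow: F_in = 17.2 × 70 = 1204 mm·m/s
Outflow: F_out = 17.2 × 28.8 = 495.36 mm·m/s
Steady-state rate R = (F_in − F_out)/L = (1204 − 495.36) / 325000 m = 2.180e-03 mm/s.
R = 2.180e-03 × 3600 = 7.85 mm/hr.
Over 14 h: total = 7.85 × 14 = 109.9 ≈ 110 mm.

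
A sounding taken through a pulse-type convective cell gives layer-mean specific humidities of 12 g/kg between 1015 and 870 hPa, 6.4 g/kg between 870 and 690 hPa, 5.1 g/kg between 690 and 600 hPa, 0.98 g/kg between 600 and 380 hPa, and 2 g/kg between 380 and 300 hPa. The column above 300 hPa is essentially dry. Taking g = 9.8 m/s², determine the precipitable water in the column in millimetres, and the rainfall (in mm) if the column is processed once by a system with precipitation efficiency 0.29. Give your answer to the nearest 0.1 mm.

PW ≈ 38.0 mm; rainfall ≈ 11.0 mm

Precipitable water is the column-integrated vapour mass per unit area: PW = (1/g) Σ q̄ Δp, with q in kg/kg and Δp in Pa (1 kg/m² of water = 1 mm).
Layer 1015–870 hPa: Δp = 145 hPa = 14500 Pa, q̄ = 0.012 kg/kg → 0.012 × 14500 / 9.8 = 17.76 mm
Layer 870–690 hPa: Δp = 180 hPa = 18000 Pa, q̄ = 0.0064 kg/kg → 0.0064 × 18000 / 9.8 = 11.76 mm
Layer 690–600 hPa: Δp = 90 hPa = 9000 Pa, q̄ = 0.0051 kg/kg → 0.0051 × 9000 / 9.8 = 4.68 mm
Layer 600–380 hPa: Δp = 220 hPa = 22000 Pa, q̄ = 0.00098 kg/kg → 0.00098 × 22000 / 9.8 = 2.20 mm
Layer 380–300 hPa: Δp = 80 hPa = 8000 Pa, q̄ = 0.002 kg/kg → 0.002 × 8000 / 9.8 = 1.63 mm
PW = 17.76 + 11.76 + 4.68 + 2.20 + 1.63 = 38.03 ≈ 38.0 mm.
Rainfall = ε × PW = 0.29 × 38.0 = 11.0 mm.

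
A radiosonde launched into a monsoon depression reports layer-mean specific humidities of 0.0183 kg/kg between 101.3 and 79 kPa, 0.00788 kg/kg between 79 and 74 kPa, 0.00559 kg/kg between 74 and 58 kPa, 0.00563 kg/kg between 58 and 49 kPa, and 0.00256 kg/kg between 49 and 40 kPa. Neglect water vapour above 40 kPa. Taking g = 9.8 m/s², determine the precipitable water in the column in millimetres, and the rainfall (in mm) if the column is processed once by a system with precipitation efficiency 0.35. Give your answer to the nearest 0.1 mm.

PW ≈ 62.3 mm; rainfall ≈ 21.8 mm

Precipitable water is the column-integrated vapour mass per unit area: PW = (1/g) Σ q̄ Δp, with q in kg/kg and Δp in Pa (1 kg/m² of water = 1 mm).
Layer 101.3–79 kPa: Δp = 223 hPa = 22300 Pa, q̄ = 0.0183 kg/kg → 0.0183 × 22300 / 9.8 = 41.64 mm
Layer 79–74 kPa: Δp = 50 hPa = 5000 Pa, q̄ = 0.00788 kg/kg → 0.00788 × 5000 / 9.8 = 4.02 mm
Layer 74–58 kPa: Δp = 160 hPa = 16000 Pa, q̄ = 0.00559 kg/kg → 0.00559 × 16000 / 9.8 = 9.13 mm
Layer 58–49 kPa: Δp = 90 hPa = 9000 Pa, q̄ = 0.00563 kg/kg → 0.00563 × 9000 / 9.8 = 5.17 mm
Layer 49–40 kPa: Δp = 90 hPa = 9000 Pa, q̄ = 0.00256 kg/kg → 0.00256 × 9000 / 9.8 = 2.35 mm
PW = 41.64 + 4.02 + 9.13 + 5.17 + 2.35 = 62.31 ≈ 62.3 mm.
Rainfall = ε × PW = 0.35 × 62.3 = 21.8 mm.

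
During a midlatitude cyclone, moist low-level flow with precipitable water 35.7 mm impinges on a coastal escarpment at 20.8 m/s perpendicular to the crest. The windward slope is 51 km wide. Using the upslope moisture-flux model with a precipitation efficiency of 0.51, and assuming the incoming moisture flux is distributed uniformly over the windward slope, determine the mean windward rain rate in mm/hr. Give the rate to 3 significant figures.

R ≈ 26.7 mm/hr

Incoming column moisture flux per unit ridge length: F = V × PW = 20.8 × 35.7 = 742.56 mm·m/s.
Spread over the 51 km slope with efficiency ε = 0.51: R = ε·F/W = 0.51 × 742.56 / 51000 m = 7.426e-03 mm/s.
R = 7.426e-03 × 3600 = 26.7 mm/hr.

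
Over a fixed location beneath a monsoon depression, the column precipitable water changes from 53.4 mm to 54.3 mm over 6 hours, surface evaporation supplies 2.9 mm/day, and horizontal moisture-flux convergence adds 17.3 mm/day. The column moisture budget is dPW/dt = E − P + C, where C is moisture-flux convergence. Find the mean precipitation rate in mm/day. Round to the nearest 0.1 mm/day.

P ≈ 16.6 mm/day

dPW/dt = (54.3 − 53.4) mm / (6/24 day) = +3.600 mm/day.
P = E + C − dPW/dt = 2.9 + (17.3) − (+3.600) = 16.6 mm/day.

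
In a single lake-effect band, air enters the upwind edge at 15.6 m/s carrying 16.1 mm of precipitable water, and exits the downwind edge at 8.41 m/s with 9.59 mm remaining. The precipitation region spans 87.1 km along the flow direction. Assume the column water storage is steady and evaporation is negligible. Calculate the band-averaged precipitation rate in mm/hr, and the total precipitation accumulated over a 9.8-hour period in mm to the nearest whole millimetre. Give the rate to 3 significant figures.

R ≈ 7.05 mm/hr; total ≈ 69 mm

Column moisture flux per unit crosswind length is F = V × PW.
Inflow: F_in = 15.6 × 16.1 = 251.16 mm·m/s
Outflow: F_out = 8.41 × 9.59 = 80.6519 mm·m/s
Steady-state rate R = (F_in − F_out)/L = (251.16 − 80.6519) / 87100 m = 1.958e-03 mm/s.
R = 1.958e-03 × 3600 = 7.05 mm/hr.
Over 9.8 h: total = 7.05 × 9.8 = 69.09 ≈ 69 mm.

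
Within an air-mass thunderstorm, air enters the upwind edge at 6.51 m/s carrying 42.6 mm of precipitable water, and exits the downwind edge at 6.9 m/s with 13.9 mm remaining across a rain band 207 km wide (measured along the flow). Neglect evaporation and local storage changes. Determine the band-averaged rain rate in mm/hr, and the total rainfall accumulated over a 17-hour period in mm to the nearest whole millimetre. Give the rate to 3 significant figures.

R ≈ 3.16 mm/hr; total ≈ 54 mm

Column moisture flux per unit crosswind length is F = V × PW.
Inflow: F_in = 6.51 × 42.6 = 277.326 mm·m/s
Outflow: F_out = 6.9 × 13.9 = 95.91 mm·m/s
Steady-state rate R = (F_in − F_out)/L = (277.326 − 95.91) / 207000 m = 8.764e-04 mm/s.
R = 8.764e-04 × 3600 = 3.16 mm/hr.
Over 17 h: total = 3.16 × 17 = 53.72 ≈ 54 mm.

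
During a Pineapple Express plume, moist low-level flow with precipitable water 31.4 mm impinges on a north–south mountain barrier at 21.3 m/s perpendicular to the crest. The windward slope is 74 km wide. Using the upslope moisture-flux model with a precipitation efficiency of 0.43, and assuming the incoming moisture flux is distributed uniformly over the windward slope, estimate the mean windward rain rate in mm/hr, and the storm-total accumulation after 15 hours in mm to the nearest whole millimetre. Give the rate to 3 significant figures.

Incoming column moisture flux per unit ridge length: F = V × PW = 21.3 × 31.4 = 668.82 mm·m/s.
Spread over the 74 km slope with efficiency ε = 0.43: R = ε·F/W = 0.43 × 668.82 / 74000 m = 3.886e-03 mm/s.
R = 3.886e-03 × 3600 = 14.0 mm/hr.
Over 15 h: total = 14.0 × 15 = 210 mm.

R ≈ 14.0 mm/hr; total ≈ 210 mm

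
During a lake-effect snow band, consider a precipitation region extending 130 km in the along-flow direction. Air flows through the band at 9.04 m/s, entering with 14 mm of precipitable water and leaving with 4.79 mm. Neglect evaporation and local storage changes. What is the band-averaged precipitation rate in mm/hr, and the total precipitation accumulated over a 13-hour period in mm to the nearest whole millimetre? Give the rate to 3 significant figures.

R ≈ 2.31 mm/hr; total ≈ 30 mm

Column moisture flux per unit crosswind length is F = V × PW.
Inflow: F_in = 9.04 × 14 = 126.56 mm·m/s
Outflow: F_out = 9.04 × 4.79 = 43.3016 mm·m/s
Steady-state rate R = (F_in − F_out)/L = (126.56 − 43.3016) / 130000 m = 6.404e-04 mm/s.
R = 6.404e-04 × 3600 = 2.31 mm/hr.
Over 13 h: total = 2.31 × 13 = 30.03 ≈ 30 mm.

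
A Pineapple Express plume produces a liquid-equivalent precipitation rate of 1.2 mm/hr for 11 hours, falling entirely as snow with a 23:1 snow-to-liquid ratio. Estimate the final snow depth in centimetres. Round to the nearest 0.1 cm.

snow depth ≈ 30.4 cm

Liquid-equivalent depth = 1.2 × 11 = 13.2 mm.
Snow depth = 13.2 mm × 23 = 303.6 mm = 30.4 cm.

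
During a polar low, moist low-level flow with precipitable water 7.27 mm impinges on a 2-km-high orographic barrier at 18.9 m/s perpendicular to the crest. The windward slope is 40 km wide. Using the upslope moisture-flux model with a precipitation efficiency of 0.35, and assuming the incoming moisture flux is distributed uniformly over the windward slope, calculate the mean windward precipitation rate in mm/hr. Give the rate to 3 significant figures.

Incoming column moisture flux per unit ridge length: F = V × PW = 18.9 × 7.27 = 137.403 mm·m/s.
Spread over the 40 km slope with efficiency ε = 0.35: R = ε·F/W = 0.35 × 137.403 / 40000 m = 1.202e-03 mm/s.
R = 1.202e-03 × 3600 = 4.33 mm/hr.

R ≈ 4.33 mm/hr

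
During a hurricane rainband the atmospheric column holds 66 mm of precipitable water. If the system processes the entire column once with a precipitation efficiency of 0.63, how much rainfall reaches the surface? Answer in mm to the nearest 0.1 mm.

rainfall ≈ 41.6 mm

Rainfall = ε × PW = 0.63 × 66 = 41.6 mm.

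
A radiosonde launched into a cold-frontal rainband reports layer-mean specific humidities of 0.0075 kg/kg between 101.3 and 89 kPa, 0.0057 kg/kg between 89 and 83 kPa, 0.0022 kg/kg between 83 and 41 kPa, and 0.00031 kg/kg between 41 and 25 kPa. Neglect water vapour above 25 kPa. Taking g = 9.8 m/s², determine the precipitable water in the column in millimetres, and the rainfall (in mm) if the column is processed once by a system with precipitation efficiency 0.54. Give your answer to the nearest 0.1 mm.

PW ≈ 22.8 mm; rainfall ≈ 12.3 mm

Precipitable water is the column-integrated vapour mass per unit area: PW = (1/g) Σ q̄ Δp, with q in kg/kg and Δp in Pa (1 kg/m² of water = 1 mm).
Layer 101.3–89 kPa: Δp = 123 hPa = 12300 Pa, q̄ = 0.0075 kg/kg → 0.0075 × 12300 / 9.8 = 9.41 mm
Layer 89–83 kPa: Δp = 60 hPa = 6000 Pa, q̄ = 0.0057 kg/kg → 0.0057 × 6000 / 9.8 = 3.49 mm
Layer 83–41 kPa: Δp = 420 hPa = 42000 Pa, q̄ = 0.0022 kg/kg → 0.0022 × 42000 / 9.8 = 9.43 mm
Layer 41–25 kPa: Δp = 160 hPa = 16000 Pa, q̄ = 0.00031 kg/kg → 0.00031 × 16000 / 9.8 = 0.51 mm
PW = 9.41 + 3.49 + 9.43 + 0.51 = 22.84 ≈ 22.8 mm.
Rainfall = ε × PW = 0.54 × 22.8 = 12.3 mm.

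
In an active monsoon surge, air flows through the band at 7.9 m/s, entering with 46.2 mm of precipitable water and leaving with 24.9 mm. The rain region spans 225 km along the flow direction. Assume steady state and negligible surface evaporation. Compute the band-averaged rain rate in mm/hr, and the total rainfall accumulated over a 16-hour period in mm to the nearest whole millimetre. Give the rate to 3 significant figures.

R ≈ 2.69 mm/hr; total ≈ 43 mm

Column moisture flux per unit crosswind length is F = V × PW.
Inflow: F_in = 7.9 × 46.2 = 364.98 mm·m/s
Outflow: F_out = 7.9 × 24.9 = 196.71 mm·m/s
Steady-state rate R = (F_in − F_out)/L = (364.98 − 196.71) / 225000 m = 7.479e-04 mm/s.
R = 7.479e-04 × 3600 = 2.69 mm/hr.
Over 16 h: total = 2.69 × 16 = 43.04 ≈ 43 mm.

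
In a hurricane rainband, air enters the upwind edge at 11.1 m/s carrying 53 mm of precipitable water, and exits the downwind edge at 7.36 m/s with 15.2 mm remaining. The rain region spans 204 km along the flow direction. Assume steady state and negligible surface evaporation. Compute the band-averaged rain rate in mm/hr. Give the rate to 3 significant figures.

R ≈ 8.41 mm/hr

Column moisture flux per unit crosswind length is F = V × PW.
Inflow: F_in = 11.1 × 53 = 588.3 mm·m/s
Outflow: F_out = 7.36 × 15.2 = 111.872 mm·m/s
Steady-state rate R = (F_in − F_out)/L = (588.3 − 111.872) / 204000 m = 2.335e-03 mm/s.
R = 2.335e-03 × 3600 = 8.41 mm/hr.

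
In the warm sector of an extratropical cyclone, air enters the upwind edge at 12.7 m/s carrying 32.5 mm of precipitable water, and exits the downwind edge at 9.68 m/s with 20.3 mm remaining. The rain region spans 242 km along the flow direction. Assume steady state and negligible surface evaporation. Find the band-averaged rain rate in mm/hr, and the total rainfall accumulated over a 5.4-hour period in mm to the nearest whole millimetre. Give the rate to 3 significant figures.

R ≈ 3.22 mm/hr; total ≈ 17 mm

Column moisture flux per unit crosswind length is F = V × PW.
Inflow: F_in = 12.7 × 32.5 = 412.75 mm·m/s
Outflow: F_out = 9.68 × 20.3 = 196.504 mm·m/s
Steady-state rate R = (F_in − F_out)/L = (412.75 − 196.504) / 242000 m = 8.936e-04 mm/s.
R = 8.936e-04 × 3600 = 3.22 mm/hr.
Over 5.4 h: total = 3.22 × 5.4 = 17.388 ≈ 17 mm.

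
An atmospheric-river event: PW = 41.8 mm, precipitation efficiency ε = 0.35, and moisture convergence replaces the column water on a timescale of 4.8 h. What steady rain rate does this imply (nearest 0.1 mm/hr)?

R ≈ 3.0 mm/hr

Each overturning extracts ε × PW = 0.35 × 41.8 = 14.63 mm.
Rate = ε·PW / τ = 14.63 / 4.8 h = 3.0 mm/hr.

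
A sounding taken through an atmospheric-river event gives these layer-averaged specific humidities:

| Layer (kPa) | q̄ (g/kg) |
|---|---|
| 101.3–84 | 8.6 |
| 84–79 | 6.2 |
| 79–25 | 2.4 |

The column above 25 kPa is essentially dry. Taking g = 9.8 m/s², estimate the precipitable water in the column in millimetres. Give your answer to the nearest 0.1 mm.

PW ≈ 31.6 mm

Precipitable water is the column-integrated vapour mass per unit area: PW = (1/g) Σ q̄ Δp, with q in kg/kg and Δp in Pa (1 kg/m² of water = 1 mm).
Layer 101.3–84 kPa: Δp = 173 hPa = 17300 Pa, q̄ = 0.0086 kg/kg → 0.0086 × 17300 / 9.8 = 15.18 mm
Layer 84–79 kPa: Δp = 50 hPa = 5000 Pa, q̄ = 0.0062 kg/kg → 0.0062 × 5000 / 9.8 = 3.16 mm
Layer 79–25 kPa: Δp = 540 hPa = 54000 Pa, q̄ = 0.0024 kg/kg → 0.0024 × 54000 / 9.8 = 13.22 mm
PW = 15.18 + 3.16 + 13.22 = 31.56 ≈ 31.6 mm.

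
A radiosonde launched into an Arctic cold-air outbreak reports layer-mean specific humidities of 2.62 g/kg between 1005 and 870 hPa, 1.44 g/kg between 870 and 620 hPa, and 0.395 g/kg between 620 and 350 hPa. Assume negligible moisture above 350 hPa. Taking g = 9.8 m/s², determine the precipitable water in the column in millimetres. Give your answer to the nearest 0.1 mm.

Precipitable water is the column-integrated vapour mass per unit area: PW = (1/g) Σ q̄ Δp, with q in kg/kg and Δp in Pa (1 kg/m² of water = 1 mm).
Layer 1005–870 hPa: Δp = 135 hPa = 13500 Pa, q̄ = 0.00262 kg/kg → 0.00262 × 13500 / 9.8 = 3.61 mm
Layer 870–620 hPa: Δp = 250 hPa = 25000 Pa, q̄ = 0.00144 kg/kg → 0.00144 × 25000 / 9.8 = 3.67 mm
Layer 620–350 hPa: Δp = 270 hPa = 27000 Pa, q̄ = 0.000395 kg/kg → 0.000395 × 27000 / 9.8 = 1.09 mm
PW = 3.61 + 3.67 + 1.09 = 8.37 ≈ 8.4 mm.

PW ≈ 8.4 mm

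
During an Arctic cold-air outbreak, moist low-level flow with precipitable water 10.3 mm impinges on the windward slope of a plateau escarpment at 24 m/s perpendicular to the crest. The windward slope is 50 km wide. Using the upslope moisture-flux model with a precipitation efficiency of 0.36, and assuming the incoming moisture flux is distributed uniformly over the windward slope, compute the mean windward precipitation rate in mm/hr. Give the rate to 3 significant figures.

Incoming column moisture flux per unit ridge length: F = V × PW = 24 × 10.3 = 247.2 mm·m/s.
Spread over the 50 km slope with efficiency ε = 0.36: R = ε·F/W = 0.36 × 247.2 / 50000 m = 1.780e-03 mm/s.
R = 1.780e-03 × 3600 = 6.41 mm/hr.

R ≈ 6.41 mm/hr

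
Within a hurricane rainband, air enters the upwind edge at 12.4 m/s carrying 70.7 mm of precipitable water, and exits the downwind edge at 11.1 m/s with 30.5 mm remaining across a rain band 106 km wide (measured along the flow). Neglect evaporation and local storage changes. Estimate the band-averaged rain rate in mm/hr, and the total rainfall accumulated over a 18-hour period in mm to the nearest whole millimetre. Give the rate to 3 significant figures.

R ≈ 18.3 mm/hr; total ≈ 329 mm

Column moisture flux per unit crosswind length is F = V × PW.
Inflow: F_in = 12.4 × 70.7 = 876.68 mm·m/s
Outflow: F_out = 11.1 × 30.5 = 338.55 mm·m/s
Steady-state rate R = (F_in − F_out)/L = (876.68 − 338.55) / 106000 m = 5.077e-03 mm/s.
R = 5.077e-03 × 3600 = 18.3 mm/hr.
Over 18 h: total = 18.3 × 18 = 329.4 ≈ 329 mm.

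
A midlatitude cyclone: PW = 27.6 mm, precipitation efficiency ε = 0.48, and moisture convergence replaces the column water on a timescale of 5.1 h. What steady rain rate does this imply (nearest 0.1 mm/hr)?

Each overturning extracts ε × PW = 0.48 × 27.6 = 13.248 mm.
Rate = ε·PW / τ = 13.248 / 5.1 h = 2.6 mm/hr.

R ≈ 2.6 mm/hr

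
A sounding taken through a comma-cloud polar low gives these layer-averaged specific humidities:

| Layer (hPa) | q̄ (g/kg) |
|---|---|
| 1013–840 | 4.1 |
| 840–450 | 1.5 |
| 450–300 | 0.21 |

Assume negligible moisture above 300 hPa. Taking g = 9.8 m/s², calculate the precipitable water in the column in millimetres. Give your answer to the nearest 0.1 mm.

PW ≈ 13.5 mm

Precipitable water is the column-integrated vapour mass per unit area: PW = (1/g) Σ q̄ Δp, with q in kg/kg and Δp in Pa (1 kg/m² of water = 1 mm).
Layer 1013–840 hPa: Δp = 173 hPa = 17300 Pa, q̄ = 0.0041 kg/kg → 0.0041 × 17300 / 9.8 = 7.24 mm
Layer 840–450 hPa: Δp = 390 hPa = 39000 Pa, q̄ = 0.0015 kg/kg → 0.0015 × 39000 / 9.8 = 5.97 mm
Layer 450–300 hPa: Δp = 150 hPa = 15000 Pa, q̄ = 0.00021 kg/kg → 0.00021 × 15000 / 9.8 = 0.32 mm
PW = 7.24 + 5.97 + 0.32 = 13.53 ≈ 13.5 mm.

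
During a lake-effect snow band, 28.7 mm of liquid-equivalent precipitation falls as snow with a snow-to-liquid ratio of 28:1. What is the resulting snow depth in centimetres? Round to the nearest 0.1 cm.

snow depth ≈ 80.4 cm

Snow depth = liquid × ratio = 28.7 mm × 28 = 803.6 mm = 80.4 cm.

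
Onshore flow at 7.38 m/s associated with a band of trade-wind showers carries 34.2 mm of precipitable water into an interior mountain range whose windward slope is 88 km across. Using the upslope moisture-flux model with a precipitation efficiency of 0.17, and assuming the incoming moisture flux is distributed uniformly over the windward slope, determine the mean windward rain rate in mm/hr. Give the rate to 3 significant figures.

R ≈ 1.76 mm/hr

Incoming column moisture flux per unit ridge length: F = V × PW = 7.38 × 34.2 = 252.396 mm·m/s.
Spread over the 88 km slope with efficiency ε = 0.17: R = ε·F/W = 0.17 × 252.396 / 88000 m = 4.876e-04 mm/s.
R = 4.876e-04 × 3600 = 1.76 mm/hr.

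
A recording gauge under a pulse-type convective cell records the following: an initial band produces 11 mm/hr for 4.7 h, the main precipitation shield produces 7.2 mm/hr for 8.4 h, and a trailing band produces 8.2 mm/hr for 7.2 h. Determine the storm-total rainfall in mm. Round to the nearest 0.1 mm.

Total = Σ Rᵢ Δtᵢ = 11 × 4.7 + 7.2 × 8.4 + 8.2 × 7.2
      = 51.7 + 60.48 + 59.04 = 171.2 mm.

total ≈ 171.2 mm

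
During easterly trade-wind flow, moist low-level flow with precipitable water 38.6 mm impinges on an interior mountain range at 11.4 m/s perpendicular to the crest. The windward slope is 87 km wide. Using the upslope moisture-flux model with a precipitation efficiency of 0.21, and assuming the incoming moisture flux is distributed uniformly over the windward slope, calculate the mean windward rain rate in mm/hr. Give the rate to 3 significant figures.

R ≈ 3.82 mm/hr

Incoming column moisture flux per unit ridge length: F = V × PW = 11.4 × 38.6 = 440.04 mm·m/s.
Spread over the 87 km slope with efficiency ε = 0.21: R = ε·F/W = 0.21 × 440.04 / 87000 m = 1.062e-03 mm/s.
R = 1.062e-03 × 3600 = 3.82 mm/hr.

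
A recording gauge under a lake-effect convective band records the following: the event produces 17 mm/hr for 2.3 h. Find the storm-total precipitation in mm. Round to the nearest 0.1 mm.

total ≈ 39.1 mm

Total = Σ Rᵢ Δtᵢ = 17 × 2.3
      = 39.1 = 39.1 mm.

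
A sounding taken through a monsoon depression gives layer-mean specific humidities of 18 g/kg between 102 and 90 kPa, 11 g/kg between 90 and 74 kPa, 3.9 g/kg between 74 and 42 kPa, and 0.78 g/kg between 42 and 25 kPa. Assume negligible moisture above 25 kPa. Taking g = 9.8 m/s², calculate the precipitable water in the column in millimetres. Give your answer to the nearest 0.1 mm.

Precipitable water is the column-integrated vapour mass per unit area: PW = (1/g) Σ q̄ Δp, with q in kg/kg and Δp in Pa (1 kg/m² of water = 1 mm).
Layer 102–90 kPa: Δp = 120 hPa = 12000 Pa, q̄ = 0.018 kg/kg → 0.018 × 12000 / 9.8 = 22.04 mm
Layer 90–74 kPa: Δp = 160 hPa = 16000 Pa, q̄ = 0.011 kg/kg → 0.011 × 16000 / 9.8 = 17.96 mm
Layer 74–42 kPa: Δp = 320 hPa = 32000 Pa, q̄ = 0.0039 kg/kg → 0.0039 × 32000 / 9.8 = 12.73 mm
Layer 42–25 kPa: Δp = 170 hPa = 17000 Pa, q̄ = 0.00078 kg/kg → 0.00078 × 17000 / 9.8 = 1.35 mm
PW = 22.04 + 17.96 + 12.73 + 1.35 = 54.08 ≈ 54.1 mm.

PW ≈ 54.1 mm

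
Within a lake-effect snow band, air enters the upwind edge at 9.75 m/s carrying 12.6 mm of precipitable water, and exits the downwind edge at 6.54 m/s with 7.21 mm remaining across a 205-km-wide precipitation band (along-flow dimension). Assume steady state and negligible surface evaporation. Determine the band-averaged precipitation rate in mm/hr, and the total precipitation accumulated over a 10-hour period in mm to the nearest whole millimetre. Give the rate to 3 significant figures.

Column moisture flux per unit crosswind length is F = V × PW.
Inflow: F_in = 9.75 × 12.6 = 122.85 mm·m/s
Outflow: F_out = 6.54 × 7.21 = 47.1534 mm·m/s
Steady-state rate R = (F_in − F_out)/L = (122.85 − 47.1534) / 205000 m = 3.693e-04 mm/s.
R = 3.693e-04 × 3600 = 1.33 mm/hr.
Over 10 h: total = 1.33 × 10 = 13.3 ≈ 13 mm.

R ≈ 1.33 mm/hr; total ≈ 13 mm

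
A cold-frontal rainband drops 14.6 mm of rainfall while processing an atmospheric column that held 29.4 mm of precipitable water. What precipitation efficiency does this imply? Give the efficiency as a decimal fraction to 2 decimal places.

ε = rainfall / PW = 14.6 / 29.4 = 0.50.

ε ≈ 0.50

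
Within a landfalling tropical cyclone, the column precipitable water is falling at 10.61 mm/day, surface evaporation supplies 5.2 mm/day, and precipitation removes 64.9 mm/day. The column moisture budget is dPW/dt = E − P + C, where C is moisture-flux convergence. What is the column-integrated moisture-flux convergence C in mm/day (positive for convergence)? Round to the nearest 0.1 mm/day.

dPW/dt = -10.61 mm/day.
C = dPW/dt − E + P = (-10.61) − 5.2 + 64.9 = 49.1 mm/day.

C ≈ 49.1 mm/day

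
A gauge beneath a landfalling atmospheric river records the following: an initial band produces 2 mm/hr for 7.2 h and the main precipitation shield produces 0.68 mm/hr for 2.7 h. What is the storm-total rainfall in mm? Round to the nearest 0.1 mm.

Total = Σ Rᵢ Δtᵢ = 2 × 7.2 + 0.68 × 2.7
      = 14.4 + 1.836 = 16.2 mm.

total ≈ 16.2 mm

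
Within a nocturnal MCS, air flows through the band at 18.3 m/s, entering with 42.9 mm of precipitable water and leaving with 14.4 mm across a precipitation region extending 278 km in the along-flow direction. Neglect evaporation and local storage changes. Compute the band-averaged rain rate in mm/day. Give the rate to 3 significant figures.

R ≈ 162 mm/day

Column moisture flux per unit crosswind length is F = V × PW.
Inflow: F_in = 18.3 × 42.9 = 785.07 mm·m/s
Outflow: F_out = 18.3 × 14.4 = 263.52 mm·m/s
Steady-state rate R = (F_in − F_out)/L = (785.07 − 263.52) / 278000 m = 1.876e-03 mm/s.
R = 1.876e-03 × 3600 × 24 = 162 mm/day.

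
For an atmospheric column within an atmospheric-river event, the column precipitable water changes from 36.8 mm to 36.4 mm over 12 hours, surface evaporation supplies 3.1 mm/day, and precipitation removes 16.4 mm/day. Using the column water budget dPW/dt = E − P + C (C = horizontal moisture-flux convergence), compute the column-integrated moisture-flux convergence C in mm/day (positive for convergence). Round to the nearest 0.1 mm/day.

dPW/dt = (36.4 − 36.8) mm / (12/24 day) = -0.800 mm/day.
C = dPW/dt − E + P = (-0.800) − 3.1 + 16.4 = 12.5 mm/day.

C ≈ 12.5 mm/day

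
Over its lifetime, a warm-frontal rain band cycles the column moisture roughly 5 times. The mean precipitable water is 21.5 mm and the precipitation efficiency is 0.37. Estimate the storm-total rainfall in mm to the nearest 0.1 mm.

Each cycle deposits ε × PW = 0.37 × 21.5 = 7.955 mm.
Over 5 cycles: 5 × 7.955 = 39.8 mm.

rainfall ≈ 39.8 mm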